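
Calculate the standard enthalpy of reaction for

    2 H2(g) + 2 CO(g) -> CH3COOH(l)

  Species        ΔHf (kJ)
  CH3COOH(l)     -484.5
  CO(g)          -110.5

ΔH°rxn = -263.5 kJ

Products: 1·(-484.5) = -484.5
Reactants: 2·(+0.0) + 2·(-110.5) = -221.0
ΔH°rxn = (-484.5) − (-221.0) = -263.5 kJ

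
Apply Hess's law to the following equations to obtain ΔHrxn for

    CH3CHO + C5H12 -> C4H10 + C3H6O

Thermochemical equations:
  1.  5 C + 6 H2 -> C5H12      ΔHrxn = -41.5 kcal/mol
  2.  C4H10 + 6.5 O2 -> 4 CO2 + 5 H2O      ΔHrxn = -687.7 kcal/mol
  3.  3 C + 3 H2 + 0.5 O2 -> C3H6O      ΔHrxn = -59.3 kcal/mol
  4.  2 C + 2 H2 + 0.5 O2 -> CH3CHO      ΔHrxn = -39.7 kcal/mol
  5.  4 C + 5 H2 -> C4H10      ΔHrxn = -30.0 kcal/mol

eq. 1 reversed (reverse to put C5H12 on the reactant side): +41.5 kcal/mol
eq. 2: not needed (CO2 appears nowhere else).
eq. 3 as written (C3H6O already on the product side): -59.3 kcal/mol
eq. 4 reversed (reverse to put CH3CHO on the reactant side): +39.7 kcal/mol
eq. 5 as written: -30.0 kcal/mol
By Hess's law, ΔHrxn = (+41.5) + (-59.3) + (+39.7) + (-30.0) = -8.1 kcal/mol

ΔHrxn = -8.1 kcal/mol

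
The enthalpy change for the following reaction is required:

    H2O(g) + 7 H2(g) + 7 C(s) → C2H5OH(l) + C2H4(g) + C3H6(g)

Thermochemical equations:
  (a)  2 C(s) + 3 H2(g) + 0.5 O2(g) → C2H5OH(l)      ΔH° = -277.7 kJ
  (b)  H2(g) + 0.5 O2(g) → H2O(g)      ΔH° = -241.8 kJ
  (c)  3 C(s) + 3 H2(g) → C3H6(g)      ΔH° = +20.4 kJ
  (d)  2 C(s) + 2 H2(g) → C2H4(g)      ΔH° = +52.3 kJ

(a) as written: -277.7 kJ
(b) reversed: +241.8 kJ
(c) as written: +20.4 kJ
(d) as written: +52.3 kJ
Since enthalpy is a state function, ΔH° = (-277.7) + (+241.8) + (+20.4) + (+52.3) = 36.8 kJ

ΔH° = 36.8 kJ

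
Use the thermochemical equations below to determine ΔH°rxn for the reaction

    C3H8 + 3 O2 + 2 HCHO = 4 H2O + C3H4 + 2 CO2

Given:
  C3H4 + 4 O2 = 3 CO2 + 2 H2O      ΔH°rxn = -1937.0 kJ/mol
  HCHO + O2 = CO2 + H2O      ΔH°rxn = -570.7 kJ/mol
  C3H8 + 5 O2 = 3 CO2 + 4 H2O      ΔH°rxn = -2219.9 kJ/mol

equation 1 reversed (C3H4 must end up as a product): +1937.0 kJ/mol
equation 2 × 2 (scale by 2 for the 2 HCHO): (2)·(-570.7) = -1141.4 kJ/mol
equation 3 as written (C3H8 already on the reactant side): -2219.9 kJ/mol
ΔH°rxn = (-1)·(-1937.0) + (2)·(-570.7) + (1)·(-2219.9) = -1424.3 kJ/mol

ΔH°rxn = -1424.3 kJ/mol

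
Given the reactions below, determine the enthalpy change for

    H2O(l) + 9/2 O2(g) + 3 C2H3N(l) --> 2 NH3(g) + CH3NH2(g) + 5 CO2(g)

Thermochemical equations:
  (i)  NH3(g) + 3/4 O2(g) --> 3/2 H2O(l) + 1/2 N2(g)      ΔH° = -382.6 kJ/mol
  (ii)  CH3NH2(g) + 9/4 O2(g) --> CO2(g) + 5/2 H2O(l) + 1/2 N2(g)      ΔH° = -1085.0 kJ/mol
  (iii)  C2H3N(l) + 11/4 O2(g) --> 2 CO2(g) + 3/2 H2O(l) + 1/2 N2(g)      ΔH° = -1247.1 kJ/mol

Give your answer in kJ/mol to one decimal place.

(i) reversed and × 2 (reverse to put NH3(g) on the product side; scale by 2 for the 2 NH3(g)): (-2)·(-382.6) = +765.2 kJ/mol
(ii) reversed (CH3NH2(g) must end up as a product): +1085.0 kJ/mol
(iii) × 3 (×3 to match 3 C2H3N(l) in the target): (3)·(-1247.1) = -3741.3 kJ/mol
ΔH° = (-2)·(-382.6) + (-1)·(-1085.0) + (3)·(-1247.1) = -1891.1 kJ/mol

ΔH° = -1891.1 kJ/mol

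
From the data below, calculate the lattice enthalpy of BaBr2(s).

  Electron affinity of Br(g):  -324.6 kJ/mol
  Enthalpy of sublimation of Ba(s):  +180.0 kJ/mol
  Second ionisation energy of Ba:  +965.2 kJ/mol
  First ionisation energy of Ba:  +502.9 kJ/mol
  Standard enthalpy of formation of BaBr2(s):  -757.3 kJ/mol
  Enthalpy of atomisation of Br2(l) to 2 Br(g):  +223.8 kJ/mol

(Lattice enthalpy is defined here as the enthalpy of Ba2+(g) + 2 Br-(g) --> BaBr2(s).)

ΔHf° = 1·ΔHsub + 1·(ΣIE) + 1·D(Br2) + 2·EA + U
-757.3 = 1·(+180.0) + 1·(+1468.1) + 1·(+223.8) + 2·(-324.6) + U
U = -757.3 − (+1222.7) = -1980.0 kJ/mol

U = -1980.0 kJ/mol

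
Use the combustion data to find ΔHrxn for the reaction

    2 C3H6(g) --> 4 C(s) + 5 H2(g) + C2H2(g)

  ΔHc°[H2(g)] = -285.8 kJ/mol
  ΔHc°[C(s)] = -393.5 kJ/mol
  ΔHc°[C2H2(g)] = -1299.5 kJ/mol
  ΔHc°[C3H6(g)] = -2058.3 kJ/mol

Using ΔH = Σ nΔHc°(reactants) − Σ nΔHc°(products):
= [2·(-2058.3)] − [4·(-393.5) + 5·(-285.8) + 1·(-1299.5)]
= 185.9 kJ/mol

ΔHrxn = 185.9 kJ/mol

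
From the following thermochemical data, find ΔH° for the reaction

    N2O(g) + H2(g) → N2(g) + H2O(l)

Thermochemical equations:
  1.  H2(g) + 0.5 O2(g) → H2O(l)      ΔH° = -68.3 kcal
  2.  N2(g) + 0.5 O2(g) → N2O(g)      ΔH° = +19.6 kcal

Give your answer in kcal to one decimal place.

ΔH° = -87.9 kcal

eq. 1 as written: -68.3 kcal
eq. 2 reversed: -19.6 kcal
ΔH° = (-68.3) + (-19.6) = -87.9 kcal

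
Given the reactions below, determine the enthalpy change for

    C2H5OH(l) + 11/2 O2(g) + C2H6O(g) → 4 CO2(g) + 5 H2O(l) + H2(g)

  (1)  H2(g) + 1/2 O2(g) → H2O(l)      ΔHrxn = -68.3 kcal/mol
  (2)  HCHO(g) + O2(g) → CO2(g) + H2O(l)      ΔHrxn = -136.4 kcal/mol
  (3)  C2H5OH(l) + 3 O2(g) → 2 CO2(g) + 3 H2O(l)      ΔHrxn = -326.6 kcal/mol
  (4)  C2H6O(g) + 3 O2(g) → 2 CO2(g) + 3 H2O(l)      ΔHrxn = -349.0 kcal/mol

(1) reversed: +68.3 kcal/mol
(2): not needed.
(3) as written: -326.6 kcal/mol
(4) as written: -349.0 kcal/mol
Combining the equations, ΔHrxn = (-1)·(-68.3) + (1)·(-326.6) + (1)·(-349.0) = -607.3 kcal/mol

ΔHrxn = -607.3 kcal/mol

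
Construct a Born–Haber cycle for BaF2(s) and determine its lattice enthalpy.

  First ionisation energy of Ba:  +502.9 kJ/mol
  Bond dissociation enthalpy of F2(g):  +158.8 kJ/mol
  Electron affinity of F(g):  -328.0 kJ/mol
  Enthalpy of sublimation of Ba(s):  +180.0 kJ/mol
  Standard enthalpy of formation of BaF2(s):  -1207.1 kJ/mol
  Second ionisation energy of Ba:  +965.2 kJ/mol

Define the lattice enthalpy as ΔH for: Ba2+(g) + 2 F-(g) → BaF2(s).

ΔHf° = 1·ΔHsub + 1·(ΣIE) + 1·D(F2) + 2·EA + U
-1207.1 = 1·(+180.0) + 1·(+1468.1) + 1·(+158.8) + 2·(-328.0) + U
U = -1207.1 − (+1150.9) = -2358.0 kJ/mol

U = -2358.0 kJ/mol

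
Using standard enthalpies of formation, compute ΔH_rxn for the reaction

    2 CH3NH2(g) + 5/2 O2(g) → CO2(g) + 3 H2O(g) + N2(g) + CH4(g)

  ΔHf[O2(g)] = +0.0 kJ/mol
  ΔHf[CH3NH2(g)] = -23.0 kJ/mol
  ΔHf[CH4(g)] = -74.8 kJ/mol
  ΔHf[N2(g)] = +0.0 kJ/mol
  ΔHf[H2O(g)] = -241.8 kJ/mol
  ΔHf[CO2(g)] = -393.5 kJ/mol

ΔH°rxn = Σ nΔHf°(products) − Σ nΔHf°(reactants).
Products: 1·(-393.5) + 3·(-241.8) + 1·(+0.0) + 1·(-74.8) = -1193.7
Reactants: 2·(-23.0) + 5/2·(+0.0) = -46.0
ΔH_rxn = (-1193.7) − (-46.0) = -1147.7 kJ/mol

ΔH_rxn = -1147.7 kJ/mol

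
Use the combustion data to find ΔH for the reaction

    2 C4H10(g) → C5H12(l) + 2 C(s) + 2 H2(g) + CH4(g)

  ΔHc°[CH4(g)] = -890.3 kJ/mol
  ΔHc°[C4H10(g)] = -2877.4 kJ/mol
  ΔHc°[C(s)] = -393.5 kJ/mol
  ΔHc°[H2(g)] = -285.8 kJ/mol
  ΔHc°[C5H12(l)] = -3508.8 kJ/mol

ΔH = 2.9 kJ/mol

Using ΔH = Σ nΔHc°(reactants) − Σ nΔHc°(products):
= [2·(-2877.4)] − [1·(-3508.8) + 2·(-393.5) + 2·(-285.8) + 1·(-890.3)]
= 2.9 kJ/mol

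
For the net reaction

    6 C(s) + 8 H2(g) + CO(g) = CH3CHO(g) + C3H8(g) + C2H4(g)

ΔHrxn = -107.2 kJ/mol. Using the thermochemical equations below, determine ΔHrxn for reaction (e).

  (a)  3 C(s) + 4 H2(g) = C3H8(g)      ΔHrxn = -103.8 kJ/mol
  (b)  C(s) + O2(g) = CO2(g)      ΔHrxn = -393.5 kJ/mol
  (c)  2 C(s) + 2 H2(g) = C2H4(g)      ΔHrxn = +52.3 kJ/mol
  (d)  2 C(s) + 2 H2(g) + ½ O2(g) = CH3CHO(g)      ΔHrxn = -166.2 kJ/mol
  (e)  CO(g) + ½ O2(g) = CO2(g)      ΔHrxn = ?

(a) as written (C3H8(g) already on the product side): -103.8 kJ/mol
(b) reversed: +393.5 kJ/mol
(c) as written (C2H4(g) already on the product side): +52.3 kJ/mol
(d) as written (CH3CHO(g) already on the product side): -166.2 kJ/mol
(e) as written (CO(g) already on the reactant side): contributes x
-107.2 = (-103.8) + (+393.5) + (+52.3) + (-166.2) + x
x = (-107.2 − (+175.8)) / (1) = -283.0 kJ/mol

ΔHrxn = -283.0 kJ/mol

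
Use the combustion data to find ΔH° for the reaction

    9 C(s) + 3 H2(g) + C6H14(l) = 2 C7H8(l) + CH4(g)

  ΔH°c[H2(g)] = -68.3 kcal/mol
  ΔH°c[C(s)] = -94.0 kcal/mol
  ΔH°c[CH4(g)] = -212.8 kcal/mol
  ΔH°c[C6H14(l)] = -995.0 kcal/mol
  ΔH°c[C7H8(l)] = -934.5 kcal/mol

With combustion enthalpies, reactants minus products:
= [9·(-94.0) + 3·(-68.3) + 1·(-995.0)] − [2·(-934.5) + 1·(-212.8)]
= 35.9 kcal/mol

ΔH° = 35.9 kcal/mol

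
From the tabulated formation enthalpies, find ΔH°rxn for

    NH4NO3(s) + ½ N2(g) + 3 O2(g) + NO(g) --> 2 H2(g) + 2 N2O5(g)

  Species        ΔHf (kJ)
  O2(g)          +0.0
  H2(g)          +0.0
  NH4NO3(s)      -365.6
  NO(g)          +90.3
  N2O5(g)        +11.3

ΔH°rxn = 297.9 kJ

Products: 2·(+0.0) + 2·(+11.3) = +22.6
Reactants: 1·(-365.6) + 1/2·(+0.0) + 3·(+0.0) + 1·(+90.3) = -275.3
ΔH°rxn = (+22.6) − (-275.3) = 297.9 kJ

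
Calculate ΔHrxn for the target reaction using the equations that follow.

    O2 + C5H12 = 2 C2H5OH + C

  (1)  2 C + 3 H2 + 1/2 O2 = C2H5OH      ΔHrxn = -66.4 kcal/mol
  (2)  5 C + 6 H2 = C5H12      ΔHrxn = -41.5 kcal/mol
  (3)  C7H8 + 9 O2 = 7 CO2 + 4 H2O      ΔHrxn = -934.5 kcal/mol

ΔHrxn = -91.3 kcal/mol

(1) × 2: (2)·(-66.4) = -132.8 kcal/mol
(2) reversed: +41.5 kcal/mol
(3): not needed.
Since enthalpy is a state function, ΔHrxn = (-132.8) + (+41.5) = -91.3 kcal/mol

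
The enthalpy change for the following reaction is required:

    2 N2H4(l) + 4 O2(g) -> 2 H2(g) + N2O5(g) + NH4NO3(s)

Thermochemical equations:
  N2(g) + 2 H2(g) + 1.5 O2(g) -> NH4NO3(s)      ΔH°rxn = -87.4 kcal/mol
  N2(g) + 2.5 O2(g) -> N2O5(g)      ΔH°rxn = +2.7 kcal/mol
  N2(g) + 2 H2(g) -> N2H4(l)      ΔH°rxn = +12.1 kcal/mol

ΔH°rxn = -108.9 kcal/mol

equation 1 as written (NH4NO3(s) already on the product side): -87.4 kcal/mol
equation 2 as written (N2O5(g) already on the product side): +2.7 kcal/mol
equation 3 reversed and × 2 (reverse to put N2H4(l) on the reactant side; scale by 2 for the 2 N2H4(l)): (-2)·(+12.1) = -24.2 kcal/mol
Summing the manipulated equations, ΔH°rxn = (1)·(-87.4) + (1)·(+2.7) + (-2)·(+12.1) = -108.9 kcal/mol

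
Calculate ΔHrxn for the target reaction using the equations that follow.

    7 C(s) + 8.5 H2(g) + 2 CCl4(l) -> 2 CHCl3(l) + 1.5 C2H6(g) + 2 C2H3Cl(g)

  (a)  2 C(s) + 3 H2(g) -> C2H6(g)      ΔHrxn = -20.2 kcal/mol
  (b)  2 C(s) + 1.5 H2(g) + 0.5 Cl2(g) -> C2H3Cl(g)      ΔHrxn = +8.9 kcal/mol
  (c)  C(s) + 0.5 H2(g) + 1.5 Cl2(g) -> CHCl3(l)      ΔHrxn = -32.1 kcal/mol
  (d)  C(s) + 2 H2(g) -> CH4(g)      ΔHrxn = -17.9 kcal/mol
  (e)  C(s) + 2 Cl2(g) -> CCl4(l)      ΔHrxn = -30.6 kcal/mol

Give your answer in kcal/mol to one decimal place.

ΔHrxn = -15.5 kcal/mol

(a) × 3/2 (×3/2 to match 3/2 C2H6(g) in the target): (3/2)·(-20.2) = -30.3 kcal/mol
(b) × 2 (×2 to match 2 C2H3Cl(g) in the target): (2)·(+8.9) = +17.8 kcal/mol
(c) × 2 (×2 to match 2 CHCl3(l) in the target): (2)·(-32.1) = -64.2 kcal/mol
(d): not needed (CH4(g) appears nowhere else).
(e) reversed and × 2 (CCl4(l) must end up as a reactant; scale by 2 for the 2 CCl4(l)): (-2)·(-30.6) = +61.2 kcal/mol
Since enthalpy is a state function, ΔHrxn = (-30.3) + (+17.8) + (-64.2) + (+61.2) = -15.5 kcal/mol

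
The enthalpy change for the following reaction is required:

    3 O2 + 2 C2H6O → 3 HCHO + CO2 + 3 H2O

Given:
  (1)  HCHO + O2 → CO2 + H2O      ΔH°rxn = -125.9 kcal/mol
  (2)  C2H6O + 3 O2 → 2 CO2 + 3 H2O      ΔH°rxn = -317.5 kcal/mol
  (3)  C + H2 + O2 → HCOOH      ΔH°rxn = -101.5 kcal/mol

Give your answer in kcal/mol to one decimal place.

(1) reversed and × 3: (-3)·(-125.9) = +377.7 kcal/mol
(2) × 2: (2)·(-317.5) = -635.0 kcal/mol
(3): not needed.
By Hess's law, ΔH°rxn = (+377.7) + (-635.0) = -257.3 kcal/mol

ΔH°rxn = -257.3 kcal/mol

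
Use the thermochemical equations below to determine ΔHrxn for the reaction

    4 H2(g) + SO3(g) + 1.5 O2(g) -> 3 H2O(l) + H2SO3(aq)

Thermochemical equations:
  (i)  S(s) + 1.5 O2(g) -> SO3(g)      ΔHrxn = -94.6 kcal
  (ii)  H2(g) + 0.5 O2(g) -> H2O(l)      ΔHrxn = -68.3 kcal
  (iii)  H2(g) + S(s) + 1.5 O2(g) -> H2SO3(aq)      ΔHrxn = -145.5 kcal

ΔHrxn = -255.8 kcal

(i) reversed (SO3(g) must end up as a reactant): +94.6 kcal
(ii) × 3 (×3 to match 3 H2O(l) in the target): (3)·(-68.3) = -204.9 kcal
(iii) as written (H2SO3(aq) already on the product side): -145.5 kcal
ΔHrxn = (-1)·(-94.6) + (3)·(-68.3) + (1)·(-145.5) = -255.8 kcal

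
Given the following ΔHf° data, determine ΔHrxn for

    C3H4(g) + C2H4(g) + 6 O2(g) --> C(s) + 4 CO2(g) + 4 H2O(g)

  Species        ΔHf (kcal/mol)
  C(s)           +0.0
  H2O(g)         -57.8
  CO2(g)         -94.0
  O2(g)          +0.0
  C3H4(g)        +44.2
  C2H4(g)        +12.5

Products: 1·(+0.0) + 4·(-94.0) + 4·(-57.8) = -607.2
Reactants: 1·(+44.2) + 1·(+12.5) + 6·(+0.0) = +56.7
ΔHrxn = (-607.2) − (+56.7) = -663.9 kcal/mol

ΔHrxn = -663.9 kcal/mol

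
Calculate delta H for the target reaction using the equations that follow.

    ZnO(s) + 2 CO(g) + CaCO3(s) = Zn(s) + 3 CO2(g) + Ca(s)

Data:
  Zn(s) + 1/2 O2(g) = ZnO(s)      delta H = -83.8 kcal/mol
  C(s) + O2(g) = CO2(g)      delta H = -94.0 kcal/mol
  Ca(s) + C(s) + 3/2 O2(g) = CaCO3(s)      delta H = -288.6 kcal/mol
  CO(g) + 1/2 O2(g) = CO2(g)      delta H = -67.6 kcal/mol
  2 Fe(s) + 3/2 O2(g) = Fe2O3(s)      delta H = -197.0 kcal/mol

equation 1 reversed: +83.8 kcal/mol
equation 2 as written: -94.0 kcal/mol
equation 3 reversed: +288.6 kcal/mol
equation 4 × 2: (2)·(-67.6) = -135.2 kcal/mol
equation 5: not needed.
delta H = (+83.8) + (-94.0) + (+288.6) + (-135.2) = 143.2 kcal/mol

delta H = 143.2 kcal/mol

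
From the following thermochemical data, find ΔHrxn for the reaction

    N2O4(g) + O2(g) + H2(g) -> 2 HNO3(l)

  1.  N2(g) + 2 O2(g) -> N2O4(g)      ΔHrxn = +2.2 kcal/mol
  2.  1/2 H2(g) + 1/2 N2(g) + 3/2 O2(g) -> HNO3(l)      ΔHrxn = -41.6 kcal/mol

eq. 1 reversed: -2.2 kcal/mol
eq. 2 × 2: (2)·(-41.6) = -83.2 kcal/mol
Combining the equations, ΔHrxn = (-1)·(+2.2) + (2)·(-41.6) = -85.4 kcal/mol

ΔHrxn = -85.4 kcal/mol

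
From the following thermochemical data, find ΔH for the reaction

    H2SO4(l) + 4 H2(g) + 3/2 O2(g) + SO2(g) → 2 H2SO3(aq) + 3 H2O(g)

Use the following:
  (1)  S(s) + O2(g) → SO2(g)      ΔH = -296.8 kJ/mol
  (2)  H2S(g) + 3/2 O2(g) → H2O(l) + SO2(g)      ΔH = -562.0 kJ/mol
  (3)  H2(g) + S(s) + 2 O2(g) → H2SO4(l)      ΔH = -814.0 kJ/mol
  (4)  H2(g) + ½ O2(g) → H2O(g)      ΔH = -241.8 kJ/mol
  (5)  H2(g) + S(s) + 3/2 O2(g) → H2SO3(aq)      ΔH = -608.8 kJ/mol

ΔH = -832.2 kJ/mol

(1) reversed: +296.8 kJ/mol
(2): not needed (H2O(l) appears nowhere else).
(3) reversed (reverse to put H2SO4(l) on the reactant side): +814.0 kJ/mol
(4) × 3 (×3 to match 3 H2O(g) in the target): (3)·(-241.8) = -725.4 kJ/mol
(5) × 2 (scale by 2 for the 2 H2SO3(aq)): (2)·(-608.8) = -1217.6 kJ/mol
ΔH = (+296.8) + (+814.0) + (-725.4) + (-1217.6) = -832.2 kJ/mol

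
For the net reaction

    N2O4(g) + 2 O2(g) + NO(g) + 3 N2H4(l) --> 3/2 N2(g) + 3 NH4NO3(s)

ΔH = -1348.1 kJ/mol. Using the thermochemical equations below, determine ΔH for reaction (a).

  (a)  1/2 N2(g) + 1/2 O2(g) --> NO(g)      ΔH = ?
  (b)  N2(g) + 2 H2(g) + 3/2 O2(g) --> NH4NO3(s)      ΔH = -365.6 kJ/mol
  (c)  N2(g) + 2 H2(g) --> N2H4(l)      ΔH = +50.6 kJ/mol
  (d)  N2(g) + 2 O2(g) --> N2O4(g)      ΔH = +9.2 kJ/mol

(a) reversed: contributes −x
(b) × 3: (3)·(-365.6) = -1096.8 kJ/mol
(c) reversed and × 3: (-3)·(+50.6) = -151.8 kJ/mol
(d) reversed: -9.2 kJ/mol
-1348.1 = (-1096.8) + (-151.8) + (-9.2) − x
x = (-1348.1 − (-1257.8)) / (-1) = 90.3 kJ/mol

ΔH = 90.3 kJ/mol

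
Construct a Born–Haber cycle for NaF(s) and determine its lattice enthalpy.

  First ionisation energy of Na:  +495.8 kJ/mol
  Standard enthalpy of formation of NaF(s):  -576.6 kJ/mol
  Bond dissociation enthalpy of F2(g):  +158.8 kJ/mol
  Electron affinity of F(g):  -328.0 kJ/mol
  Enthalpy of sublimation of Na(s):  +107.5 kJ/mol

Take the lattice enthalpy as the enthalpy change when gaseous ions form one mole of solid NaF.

ΔHf° = 1·ΔHsub + 1·(ΣIE) + 1/2·D(F2) + 1·EA + U
-576.6 = 1·(+107.5) + 1·(+495.8) + 1/2·(+158.8) + 1·(-328.0) + U
U = -576.6 − (+354.7) = -931.3 kJ/mol

U = -931.3 kJ/mol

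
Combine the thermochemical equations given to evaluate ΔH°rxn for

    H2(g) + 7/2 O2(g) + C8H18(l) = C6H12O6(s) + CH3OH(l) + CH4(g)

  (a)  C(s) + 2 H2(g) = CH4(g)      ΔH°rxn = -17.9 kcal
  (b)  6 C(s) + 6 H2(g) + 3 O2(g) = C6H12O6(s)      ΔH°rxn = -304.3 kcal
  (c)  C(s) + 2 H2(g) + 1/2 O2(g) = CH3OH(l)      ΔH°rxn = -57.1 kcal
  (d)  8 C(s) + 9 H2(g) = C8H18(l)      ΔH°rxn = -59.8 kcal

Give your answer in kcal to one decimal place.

(a) as written: -17.9 kcal
(b) as written: -304.3 kcal
(c) as written: -57.1 kcal
(d) reversed: +59.8 kcal
By Hess's law, ΔH°rxn = (1)·(-17.9) + (1)·(-304.3) + (1)·(-57.1) + (-1)·(-59.8) = -319.5 kcal

ΔH°rxn = -319.5 kcal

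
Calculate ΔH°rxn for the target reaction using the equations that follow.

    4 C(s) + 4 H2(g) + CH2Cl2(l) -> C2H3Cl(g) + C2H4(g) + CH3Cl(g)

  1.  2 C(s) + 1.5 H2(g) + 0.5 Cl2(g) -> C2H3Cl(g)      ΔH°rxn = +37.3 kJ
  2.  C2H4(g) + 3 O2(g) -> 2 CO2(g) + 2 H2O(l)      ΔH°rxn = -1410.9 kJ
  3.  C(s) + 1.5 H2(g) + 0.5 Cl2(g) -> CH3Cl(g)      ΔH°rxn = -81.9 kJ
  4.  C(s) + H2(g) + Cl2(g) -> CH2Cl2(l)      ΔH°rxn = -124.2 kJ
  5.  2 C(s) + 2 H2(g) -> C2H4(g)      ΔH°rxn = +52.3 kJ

eq. 1 as written: +37.3 kJ
eq. 2: not needed.
eq. 3 as written: -81.9 kJ
eq. 4 reversed: +124.2 kJ
eq. 5 as written: +52.3 kJ
Since enthalpy is a state function, ΔH°rxn = (1)·(+37.3) + (1)·(-81.9) + (-1)·(-124.2) + (1)·(+52.3) = 131.9 kJ

ΔH°rxn = 131.9 kJ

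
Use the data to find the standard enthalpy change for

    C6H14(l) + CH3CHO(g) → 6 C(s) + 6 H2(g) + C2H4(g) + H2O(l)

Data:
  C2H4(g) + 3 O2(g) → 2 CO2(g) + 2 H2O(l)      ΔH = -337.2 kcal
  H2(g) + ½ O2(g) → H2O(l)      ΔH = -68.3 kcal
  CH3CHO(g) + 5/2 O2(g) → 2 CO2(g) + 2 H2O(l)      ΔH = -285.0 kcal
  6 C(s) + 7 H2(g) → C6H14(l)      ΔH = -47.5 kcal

equation 1 reversed (reverse to put C2H4(g) on the product side): +337.2 kcal
equation 2 as written: -68.3 kcal
equation 3 as written (CH3CHO(g) already on the reactant side): -285.0 kcal
equation 4 reversed (C6H14(l) must end up as a reactant): +47.5 kcal
By Hess's law, ΔH = (-1)·(-337.2) + (1)·(-68.3) + (1)·(-285.0) + (-1)·(-47.5) = 31.4 kcal

ΔH = 31.4 kcal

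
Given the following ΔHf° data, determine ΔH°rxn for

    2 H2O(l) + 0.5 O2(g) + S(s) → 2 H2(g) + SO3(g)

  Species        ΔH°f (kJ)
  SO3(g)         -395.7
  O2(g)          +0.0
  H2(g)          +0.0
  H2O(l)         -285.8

Products: 2·(+0.0) + 1·(-395.7) = -395.7
Reactants: 2·(-285.8) + 1/2·(+0.0) + 1·(+0.0) = -571.6
ΔH°rxn = (-395.7) − (-571.6) = 175.9 kJ

ΔH°rxn = 175.9 kJ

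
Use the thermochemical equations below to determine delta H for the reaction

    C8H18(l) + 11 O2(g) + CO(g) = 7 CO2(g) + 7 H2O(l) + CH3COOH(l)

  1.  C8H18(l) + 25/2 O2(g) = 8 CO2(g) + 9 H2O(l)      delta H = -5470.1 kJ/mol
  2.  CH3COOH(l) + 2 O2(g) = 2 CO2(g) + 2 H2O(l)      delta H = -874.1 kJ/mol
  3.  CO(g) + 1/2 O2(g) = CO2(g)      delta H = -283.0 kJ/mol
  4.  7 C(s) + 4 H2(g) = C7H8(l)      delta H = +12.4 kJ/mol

delta H = -4879.0 kJ/mol

eq. 1 as written (C8H18(l) already on the reactant side): -5470.1 kJ/mol
eq. 2 reversed (CH3COOH(l) must end up as a product): +874.1 kJ/mol
eq. 3 as written (CO(g) already on the reactant side): -283.0 kJ/mol
eq. 4: not needed (C7H8(l) appears nowhere else).
Since enthalpy is a state function, delta H = (-5470.1) + (+874.1) + (-283.0) = -4879.0 kJ/mol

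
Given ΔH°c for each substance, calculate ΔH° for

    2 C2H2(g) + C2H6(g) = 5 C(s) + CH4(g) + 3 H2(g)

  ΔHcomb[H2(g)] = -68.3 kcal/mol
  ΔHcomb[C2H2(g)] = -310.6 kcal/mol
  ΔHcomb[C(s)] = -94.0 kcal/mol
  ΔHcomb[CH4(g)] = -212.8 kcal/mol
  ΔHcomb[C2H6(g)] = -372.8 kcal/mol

ΔH° = -106.3 kcal/mol

With combustion enthalpies, reactants minus products:
= [2·(-310.6) + 1·(-372.8)] − [5·(-94.0) + 1·(-212.8) + 3·(-68.3)]
= -106.3 kcal/mol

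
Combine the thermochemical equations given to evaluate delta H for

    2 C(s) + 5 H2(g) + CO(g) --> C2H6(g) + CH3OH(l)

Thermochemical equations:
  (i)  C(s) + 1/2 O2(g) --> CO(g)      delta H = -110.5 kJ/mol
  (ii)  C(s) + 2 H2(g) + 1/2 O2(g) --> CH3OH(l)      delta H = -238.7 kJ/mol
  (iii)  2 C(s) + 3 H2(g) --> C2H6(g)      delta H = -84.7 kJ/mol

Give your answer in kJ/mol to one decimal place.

(i) reversed: +110.5 kJ/mol
(ii) as written: -238.7 kJ/mol
(iii) as written: -84.7 kJ/mol
Summing the manipulated equations, delta H = (-1)·(-110.5) + (1)·(-238.7) + (1)·(-84.7) = -212.9 kJ/mol

delta H = -212.9 kJ/mol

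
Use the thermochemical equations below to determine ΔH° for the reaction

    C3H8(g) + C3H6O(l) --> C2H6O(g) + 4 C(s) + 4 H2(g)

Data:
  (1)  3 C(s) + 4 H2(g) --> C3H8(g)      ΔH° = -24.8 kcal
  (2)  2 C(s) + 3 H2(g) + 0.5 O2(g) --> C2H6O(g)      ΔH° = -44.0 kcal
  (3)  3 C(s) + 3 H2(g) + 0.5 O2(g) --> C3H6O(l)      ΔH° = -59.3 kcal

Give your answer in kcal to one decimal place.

(1) reversed (C3H8(g) must end up as a reactant): +24.8 kcal
(2) as written (C2H6O(g) already on the product side): -44.0 kcal
(3) reversed (reverse to put C3H6O(l) on the reactant side): +59.3 kcal
Summing the manipulated equations, ΔH° = (+24.8) + (-44.0) + (+59.3) = 40.1 kcal

ΔH° = 40.1 kcal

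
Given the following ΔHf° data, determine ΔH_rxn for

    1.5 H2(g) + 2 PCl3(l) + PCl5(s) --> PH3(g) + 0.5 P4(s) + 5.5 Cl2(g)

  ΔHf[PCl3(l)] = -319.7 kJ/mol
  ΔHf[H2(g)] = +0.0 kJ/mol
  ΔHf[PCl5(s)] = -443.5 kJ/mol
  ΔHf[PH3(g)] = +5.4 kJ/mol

ΔH_rxn = 1088.3 kJ/mol

Products: 1·(+5.4) + 1/2·(+0.0) + 11/2·(+0.0) = +5.4
Reactants: 3/2·(+0.0) + 2·(-319.7) + 1·(-443.5) = -1082.9
ΔH_rxn = (+5.4) − (-1082.9) = 1088.3 kJ/mol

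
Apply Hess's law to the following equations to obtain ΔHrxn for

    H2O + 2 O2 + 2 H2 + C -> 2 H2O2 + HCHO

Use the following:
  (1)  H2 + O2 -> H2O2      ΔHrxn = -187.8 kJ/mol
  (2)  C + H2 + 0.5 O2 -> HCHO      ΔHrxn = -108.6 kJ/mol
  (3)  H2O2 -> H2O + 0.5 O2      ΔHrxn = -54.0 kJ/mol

(1) as written: -187.8 kJ/mol
(2) as written (HCHO already on the product side): -108.6 kJ/mol
(3) reversed (reverse to put H2O on the reactant side): +54.0 kJ/mol
Since enthalpy is a state function, ΔHrxn = (1)·(-187.8) + (1)·(-108.6) + (-1)·(-54.0) = -242.4 kJ/mol

ΔHrxn = -242.4 kJ/mol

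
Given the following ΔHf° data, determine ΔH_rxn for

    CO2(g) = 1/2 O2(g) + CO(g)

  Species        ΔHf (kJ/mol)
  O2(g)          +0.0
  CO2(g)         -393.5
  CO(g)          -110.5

ΔH_rxn = 283.0 kJ/mol

ΔH°rxn = Σ nΔHf°(products) − Σ nΔHf°(reactants).
Products: 1/2·(+0.0) + 1·(-110.5) = -110.5
Reactants: 1·(-393.5) = -393.5
ΔH_rxn = (-110.5) − (-393.5) = 283.0 kJ/mol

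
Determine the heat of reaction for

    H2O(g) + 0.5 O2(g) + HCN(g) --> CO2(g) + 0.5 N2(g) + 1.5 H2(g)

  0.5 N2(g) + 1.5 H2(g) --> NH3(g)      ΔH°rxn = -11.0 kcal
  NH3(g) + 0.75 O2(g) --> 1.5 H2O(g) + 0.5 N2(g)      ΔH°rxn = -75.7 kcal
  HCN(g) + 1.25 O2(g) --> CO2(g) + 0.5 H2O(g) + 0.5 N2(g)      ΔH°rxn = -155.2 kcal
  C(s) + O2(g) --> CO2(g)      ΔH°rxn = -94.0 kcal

ΔH°rxn = -68.5 kcal

equation 1 reversed: +11.0 kcal
equation 2 reversed: +75.7 kcal
equation 3 as written: -155.2 kcal
equation 4: not needed.
Combining the equations, ΔH°rxn = (+11.0) + (+75.7) + (-155.2) = -68.5 kcal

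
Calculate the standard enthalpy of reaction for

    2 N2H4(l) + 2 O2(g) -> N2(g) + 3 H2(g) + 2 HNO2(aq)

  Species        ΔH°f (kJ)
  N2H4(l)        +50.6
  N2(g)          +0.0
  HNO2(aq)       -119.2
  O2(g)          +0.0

ΔH°rxn = Σ nΔHf°(products) − Σ nΔHf°(reactants).
Products: 1·(+0.0) + 3·(+0.0) + 2·(-119.2) = -238.4
Reactants: 2·(+50.6) + 2·(+0.0) = +101.2
ΔHrxn = (-238.4) − (+101.2) = -339.6 kJ

ΔHrxn = -339.6 kJ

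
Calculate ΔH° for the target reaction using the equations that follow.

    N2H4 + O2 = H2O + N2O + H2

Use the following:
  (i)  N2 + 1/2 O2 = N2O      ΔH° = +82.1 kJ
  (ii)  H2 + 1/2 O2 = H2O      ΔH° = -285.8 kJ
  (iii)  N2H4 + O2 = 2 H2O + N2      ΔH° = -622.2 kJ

ΔH° = -254.3 kJ

(i) as written (N2O already on the product side): +82.1 kJ
(ii) reversed (reverse to put H2 on the product side): +285.8 kJ
(iii) as written (N2H4 already on the reactant side): -622.2 kJ
ΔH° = (+82.1) + (+285.8) + (-622.2) = -254.3 kJ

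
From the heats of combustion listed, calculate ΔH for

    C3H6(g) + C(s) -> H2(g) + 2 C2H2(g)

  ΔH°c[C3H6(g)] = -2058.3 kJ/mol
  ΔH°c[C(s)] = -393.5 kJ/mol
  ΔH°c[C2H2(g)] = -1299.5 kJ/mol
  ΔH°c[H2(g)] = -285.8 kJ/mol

With combustion enthalpies, reactants minus products:
= [1·(-2058.3) + 1·(-393.5)] − [1·(-285.8) + 2·(-1299.5)]
= 433.0 kJ/mol

ΔH = 433.0 kJ/mol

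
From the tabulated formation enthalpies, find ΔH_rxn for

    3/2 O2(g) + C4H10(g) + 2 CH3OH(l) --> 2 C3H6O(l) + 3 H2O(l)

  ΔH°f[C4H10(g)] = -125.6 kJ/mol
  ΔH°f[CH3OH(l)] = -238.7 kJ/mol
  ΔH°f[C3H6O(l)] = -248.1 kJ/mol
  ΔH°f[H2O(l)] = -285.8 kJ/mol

Products: 2·(-248.1) + 3·(-285.8) = -1353.6
Reactants: 3/2·(+0.0) + 1·(-125.6) + 2·(-238.7) = -603.0
ΔH_rxn = (-1353.6) − (-603.0) = -750.6 kJ/mol

ΔH_rxn = -750.6 kJ/mol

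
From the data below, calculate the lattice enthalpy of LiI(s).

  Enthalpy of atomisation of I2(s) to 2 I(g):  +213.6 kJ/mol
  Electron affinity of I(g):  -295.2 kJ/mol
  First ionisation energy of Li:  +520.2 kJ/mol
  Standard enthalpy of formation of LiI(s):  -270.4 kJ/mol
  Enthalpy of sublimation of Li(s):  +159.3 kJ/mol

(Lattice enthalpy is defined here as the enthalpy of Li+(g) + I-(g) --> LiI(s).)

U = -761.5 kJ/mol

ΔHf° = 1·ΔHsub + 1·(ΣIE) + 1/2·D(I2) + 1·EA + U
-270.4 = 1·(+159.3) + 1·(+520.2) + 1/2·(+213.6) + 1·(-295.2) + U
U = -270.4 − (+491.1) = -761.5 kJ/mol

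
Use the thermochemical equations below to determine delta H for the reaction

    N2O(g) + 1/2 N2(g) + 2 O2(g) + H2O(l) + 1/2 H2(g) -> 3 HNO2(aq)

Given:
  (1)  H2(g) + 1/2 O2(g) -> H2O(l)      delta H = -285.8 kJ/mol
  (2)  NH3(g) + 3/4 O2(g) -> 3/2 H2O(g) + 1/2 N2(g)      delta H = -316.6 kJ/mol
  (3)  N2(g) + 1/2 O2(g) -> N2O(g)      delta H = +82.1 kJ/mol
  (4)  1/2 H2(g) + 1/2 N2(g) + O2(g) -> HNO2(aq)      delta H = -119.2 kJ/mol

delta H = -153.9 kJ/mol

(1) reversed: +285.8 kJ/mol
(2): not needed.
(3) reversed: -82.1 kJ/mol
(4) × 3: (3)·(-119.2) = -357.6 kJ/mol
Summing the manipulated equations, delta H = (+285.8) + (-82.1) + (-357.6) = -153.9 kJ/mol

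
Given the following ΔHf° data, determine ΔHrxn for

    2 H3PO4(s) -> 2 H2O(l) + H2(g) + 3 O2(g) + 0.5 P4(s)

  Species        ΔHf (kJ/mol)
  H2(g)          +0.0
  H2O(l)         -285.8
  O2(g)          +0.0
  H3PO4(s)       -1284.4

ΔHrxn = 1997.2 kJ/mol

Products: 2·(-285.8) + 1·(+0.0) + 3·(+0.0) + 1/2·(+0.0) = -571.6
Reactants: 2·(-1284.4) = -2568.8
ΔHrxn = (-571.6) − (-2568.8) = 1997.2 kJ/mol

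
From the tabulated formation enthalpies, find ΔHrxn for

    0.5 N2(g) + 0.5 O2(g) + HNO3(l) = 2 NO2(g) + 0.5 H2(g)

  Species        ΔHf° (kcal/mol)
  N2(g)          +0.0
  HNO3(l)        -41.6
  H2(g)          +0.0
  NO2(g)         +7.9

Products: 2·(+7.9) + 1/2·(+0.0) = +15.8
Reactants: 1/2·(+0.0) + 1/2·(+0.0) + 1·(-41.6) = -41.6
ΔHrxn = (+15.8) − (-41.6) = 57.4 kcal/mol

ΔHrxn = 57.4 kcal/mol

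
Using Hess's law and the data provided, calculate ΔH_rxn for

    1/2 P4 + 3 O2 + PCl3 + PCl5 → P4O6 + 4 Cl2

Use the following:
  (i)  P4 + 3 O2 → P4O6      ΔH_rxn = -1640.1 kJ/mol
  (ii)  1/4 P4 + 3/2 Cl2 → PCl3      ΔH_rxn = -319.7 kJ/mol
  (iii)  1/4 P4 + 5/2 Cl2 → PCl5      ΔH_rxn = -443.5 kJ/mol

ΔH_rxn = -876.9 kJ/mol

(i) as written (P4O6 already on the product side): -1640.1 kJ/mol
(ii) reversed (reverse to put PCl3 on the reactant side): +319.7 kJ/mol
(iii) reversed (reverse to put PCl5 on the reactant side): +443.5 kJ/mol
By Hess's law, ΔH_rxn = (-1640.1) + (+319.7) + (+443.5) = -876.9 kJ/mol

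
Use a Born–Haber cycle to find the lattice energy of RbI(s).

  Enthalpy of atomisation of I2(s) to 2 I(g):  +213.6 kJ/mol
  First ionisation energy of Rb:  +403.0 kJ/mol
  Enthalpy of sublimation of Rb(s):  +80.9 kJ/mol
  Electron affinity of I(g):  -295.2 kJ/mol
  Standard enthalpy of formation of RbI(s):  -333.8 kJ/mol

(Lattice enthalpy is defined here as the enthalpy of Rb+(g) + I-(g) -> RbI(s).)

ΔHf° = 1·ΔHsub + 1·(ΣIE) + 1/2·D(I2) + 1·EA + U
-333.8 = 1·(+80.9) + 1·(+403.0) + 1/2·(+213.6) + 1·(-295.2) + U
U = -333.8 − (+295.5) = -629.3 kJ/mol

U = -629.3 kJ/mol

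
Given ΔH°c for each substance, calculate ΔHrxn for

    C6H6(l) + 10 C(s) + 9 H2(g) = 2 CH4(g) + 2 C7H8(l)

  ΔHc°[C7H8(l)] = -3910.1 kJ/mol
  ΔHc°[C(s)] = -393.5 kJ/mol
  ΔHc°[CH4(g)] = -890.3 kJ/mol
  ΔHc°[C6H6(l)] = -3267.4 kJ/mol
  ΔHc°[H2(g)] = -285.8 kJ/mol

ΔHrxn = -173.8 kJ/mol

With combustion enthalpies, reactants minus products:
= [1·(-3267.4) + 10·(-393.5) + 9·(-285.8)] − [2·(-890.3) + 2·(-3910.1)]
= -173.8 kJ/mol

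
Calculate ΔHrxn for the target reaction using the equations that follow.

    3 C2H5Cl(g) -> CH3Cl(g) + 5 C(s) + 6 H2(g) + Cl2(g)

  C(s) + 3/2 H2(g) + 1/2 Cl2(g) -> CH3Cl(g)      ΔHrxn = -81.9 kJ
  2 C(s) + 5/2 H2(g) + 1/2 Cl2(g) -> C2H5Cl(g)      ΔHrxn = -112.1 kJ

ΔHrxn = 254.4 kJ

equation 1 as written: -81.9 kJ
equation 2 reversed and × 3: (-3)·(-112.1) = +336.3 kJ
ΔHrxn = (-81.9) + (+336.3) = 254.4 kJ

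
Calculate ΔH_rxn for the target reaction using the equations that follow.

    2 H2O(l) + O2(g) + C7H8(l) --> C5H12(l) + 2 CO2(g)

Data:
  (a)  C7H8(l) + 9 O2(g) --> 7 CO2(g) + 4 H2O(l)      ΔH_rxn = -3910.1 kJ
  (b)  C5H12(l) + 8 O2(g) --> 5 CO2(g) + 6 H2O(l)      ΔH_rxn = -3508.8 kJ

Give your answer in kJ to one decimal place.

(a) as written (C7H8(l) already on the reactant side): -3910.1 kJ
(b) reversed (reverse to put C5H12(l) on the product side): +3508.8 kJ
ΔH_rxn = (-3910.1) + (+3508.8) = -401.3 kJ

ΔH_rxn = -401.3 kJ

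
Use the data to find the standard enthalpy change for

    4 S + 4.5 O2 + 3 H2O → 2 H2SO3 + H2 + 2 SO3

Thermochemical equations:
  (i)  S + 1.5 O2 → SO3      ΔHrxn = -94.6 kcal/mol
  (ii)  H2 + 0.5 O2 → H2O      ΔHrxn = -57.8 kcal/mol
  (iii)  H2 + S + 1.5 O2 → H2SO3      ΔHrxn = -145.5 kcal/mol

ΔHrxn = -306.8 kcal/mol

(i) × 2: (2)·(-94.6) = -189.2 kcal/mol
(ii) reversed and × 3: (-3)·(-57.8) = +173.4 kcal/mol
(iii) × 2: (2)·(-145.5) = -291.0 kcal/mol
Summing the manipulated equations, ΔHrxn = (2)·(-94.6) + (-3)·(-57.8) + (2)·(-145.5) = -306.8 kcal/mol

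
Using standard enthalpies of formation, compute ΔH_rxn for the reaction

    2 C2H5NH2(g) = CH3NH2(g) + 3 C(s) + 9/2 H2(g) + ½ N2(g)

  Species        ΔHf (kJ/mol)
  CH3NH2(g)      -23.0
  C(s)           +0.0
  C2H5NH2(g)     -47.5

Products: 1·(-23.0) + 3·(+0.0) + 9/2·(+0.0) + 1/2·(+0.0) = -23.0
Reactants: 2·(-47.5) = -95.0
ΔH_rxn = (-23.0) − (-95.0) = 72.0 kJ/mol

ΔH_rxn = 72.0 kJ/mol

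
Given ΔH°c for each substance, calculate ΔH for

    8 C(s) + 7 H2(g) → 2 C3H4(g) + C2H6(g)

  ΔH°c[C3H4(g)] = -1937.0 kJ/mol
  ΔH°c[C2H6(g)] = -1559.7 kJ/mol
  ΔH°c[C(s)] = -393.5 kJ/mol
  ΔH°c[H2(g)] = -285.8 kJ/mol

Using ΔH = Σ nΔHc°(reactants) − Σ nΔHc°(products):
= [8·(-393.5) + 7·(-285.8)] − [2·(-1937.0) + 1·(-1559.7)]
= 285.1 kJ/mol

ΔH = 285.1 kJ/mol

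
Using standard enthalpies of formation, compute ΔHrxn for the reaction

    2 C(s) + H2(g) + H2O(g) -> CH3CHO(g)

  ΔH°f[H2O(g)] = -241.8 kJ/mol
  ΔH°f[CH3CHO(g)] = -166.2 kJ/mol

ΔHrxn = 75.6 kJ/mol

ΔH°rxn = Σ nΔHf°(products) − Σ nΔHf°(reactants).
Products: 1·(-166.2) = -166.2
Reactants: 2·(+0.0) + 1·(+0.0) + 1·(-241.8) = -241.8
ΔHrxn = (-166.2) − (-241.8) = 75.6 kJ/mol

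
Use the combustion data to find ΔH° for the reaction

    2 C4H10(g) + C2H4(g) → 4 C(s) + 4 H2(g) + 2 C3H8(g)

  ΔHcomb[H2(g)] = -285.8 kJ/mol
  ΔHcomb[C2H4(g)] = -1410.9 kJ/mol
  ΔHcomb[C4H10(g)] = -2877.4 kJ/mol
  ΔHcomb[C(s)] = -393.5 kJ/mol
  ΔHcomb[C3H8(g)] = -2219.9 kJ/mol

Using ΔH = Σ nΔHc°(reactants) − Σ nΔHc°(products):
= [2·(-2877.4) + 1·(-1410.9)] − [4·(-393.5) + 4·(-285.8) + 2·(-2219.9)]
= -8.7 kJ/mol

ΔH° = -8.7 kJ/mol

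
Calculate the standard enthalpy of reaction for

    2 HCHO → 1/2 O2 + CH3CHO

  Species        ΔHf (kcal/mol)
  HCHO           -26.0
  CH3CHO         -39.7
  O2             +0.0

ΔHrxn = 12.3 kcal/mol

ΔH°rxn = Σ nΔHf°(products) − Σ nΔHf°(reactants).
Products: 1/2·(+0.0) + 1·(-39.7) = -39.7
Reactants: 2·(-26.0) = -52.0
ΔHrxn = (-39.7) − (-52.0) = 12.3 kcal/mol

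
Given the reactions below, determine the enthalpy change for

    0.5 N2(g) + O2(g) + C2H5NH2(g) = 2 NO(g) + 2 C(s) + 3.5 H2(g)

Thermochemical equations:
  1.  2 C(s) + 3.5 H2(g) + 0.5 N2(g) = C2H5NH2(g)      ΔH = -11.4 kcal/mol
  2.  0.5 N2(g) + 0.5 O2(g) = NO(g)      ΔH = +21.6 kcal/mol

eq. 1 reversed (reverse to put C2H5NH2(g) on the reactant side): +11.4 kcal/mol
eq. 2 × 2 (×2 to match 2 NO(g) in the target): (2)·(+21.6) = +43.2 kcal/mol
ΔH = (-1)·(-11.4) + (2)·(+21.6) = 54.6 kcal/mol

ΔH = 54.6 kcal/mol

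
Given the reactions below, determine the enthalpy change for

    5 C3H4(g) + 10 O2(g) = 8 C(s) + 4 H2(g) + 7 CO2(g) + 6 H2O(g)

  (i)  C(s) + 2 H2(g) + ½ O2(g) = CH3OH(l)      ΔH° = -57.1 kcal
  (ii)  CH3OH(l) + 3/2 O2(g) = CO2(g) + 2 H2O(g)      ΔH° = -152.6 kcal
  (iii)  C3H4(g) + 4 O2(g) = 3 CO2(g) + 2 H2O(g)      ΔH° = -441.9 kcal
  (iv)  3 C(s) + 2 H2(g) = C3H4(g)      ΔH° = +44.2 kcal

ΔH° = -1226.1 kcal

(i) as written: -57.1 kcal
(ii) as written: -152.6 kcal
(iii) × 2: (2)·(-441.9) = -883.8 kcal
(iv) reversed and × 3: (-3)·(+44.2) = -132.6 kcal
ΔH° = (1)·(-57.1) + (1)·(-152.6) + (2)·(-441.9) + (-3)·(+44.2) = -1226.1 kcal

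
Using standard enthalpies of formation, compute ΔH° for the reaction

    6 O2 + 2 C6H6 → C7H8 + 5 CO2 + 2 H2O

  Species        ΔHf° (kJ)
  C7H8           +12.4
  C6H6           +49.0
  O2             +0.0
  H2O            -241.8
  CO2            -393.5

ΔH°rxn = Σ nΔHf°(products) − Σ nΔHf°(reactants).
Products: 1·(+12.4) + 5·(-393.5) + 2·(-241.8) = -2438.7
Reactants: 6·(+0.0) + 2·(+49.0) = +98.0
ΔH° = (-2438.7) − (+98.0) = -2536.7 kJ

ΔH° = -2536.7 kJ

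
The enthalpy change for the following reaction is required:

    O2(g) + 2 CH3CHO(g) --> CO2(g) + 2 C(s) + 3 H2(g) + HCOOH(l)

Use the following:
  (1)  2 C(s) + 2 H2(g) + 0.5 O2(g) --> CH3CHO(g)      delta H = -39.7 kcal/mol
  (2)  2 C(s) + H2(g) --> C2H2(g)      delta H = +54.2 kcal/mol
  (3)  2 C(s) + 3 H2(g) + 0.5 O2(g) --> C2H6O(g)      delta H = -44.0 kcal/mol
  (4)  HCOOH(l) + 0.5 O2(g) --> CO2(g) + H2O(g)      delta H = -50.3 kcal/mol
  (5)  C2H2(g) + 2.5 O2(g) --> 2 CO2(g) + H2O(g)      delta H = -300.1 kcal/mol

delta H = -116.2 kcal/mol

(1) reversed and × 2 (CH3CHO(g) must end up as a reactant; scale by 2 for the 2 CH3CHO(g)): (-2)·(-39.7) = +79.4 kcal/mol
(2) as written: +54.2 kcal/mol
(3): not needed (C2H6O(g) appears nowhere else).
(4) reversed (HCOOH(l) must end up as a product): +50.3 kcal/mol
(5) as written: -300.1 kcal/mol
Summing the manipulated equations, delta H = (-2)·(-39.7) + (1)·(+54.2) + (-1)·(-50.3) + (1)·(-300.1) = -116.2 kcal/mol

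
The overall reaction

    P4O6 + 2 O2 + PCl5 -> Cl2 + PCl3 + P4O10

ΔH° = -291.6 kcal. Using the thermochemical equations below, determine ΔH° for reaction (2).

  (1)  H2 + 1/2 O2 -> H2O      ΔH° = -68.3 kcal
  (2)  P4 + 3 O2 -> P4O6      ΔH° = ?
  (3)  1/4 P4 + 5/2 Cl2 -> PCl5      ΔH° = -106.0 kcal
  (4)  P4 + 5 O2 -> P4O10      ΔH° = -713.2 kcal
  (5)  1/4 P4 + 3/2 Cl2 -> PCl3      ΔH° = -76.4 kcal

(1): not needed.
(2) reversed: contributes −x
(3) reversed: +106.0 kcal
(4) as written: -713.2 kcal
(5) as written: -76.4 kcal
-291.6 = (+106.0) + (-713.2) + (-76.4) − x
x = (-291.6 − (-683.6)) / (-1) = -392.0 kcal

ΔH° = -392.0 kcal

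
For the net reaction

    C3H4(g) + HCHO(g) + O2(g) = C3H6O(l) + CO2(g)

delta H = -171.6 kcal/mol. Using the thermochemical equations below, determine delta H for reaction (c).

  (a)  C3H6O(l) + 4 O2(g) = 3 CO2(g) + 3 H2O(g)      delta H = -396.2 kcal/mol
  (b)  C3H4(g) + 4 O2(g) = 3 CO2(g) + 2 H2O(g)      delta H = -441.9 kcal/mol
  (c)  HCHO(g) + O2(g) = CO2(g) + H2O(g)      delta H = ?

delta H = -125.9 kcal/mol

(a) reversed (C3H6O(l) must end up as a product): +396.2 kcal/mol
(b) as written (C3H4(g) already on the reactant side): -441.9 kcal/mol
(c) as written (HCHO(g) already on the reactant side): contributes x
-171.6 = (+396.2) + (-441.9) + x
x = (-171.6 − (-45.7)) / (1) = -125.9 kcal/mol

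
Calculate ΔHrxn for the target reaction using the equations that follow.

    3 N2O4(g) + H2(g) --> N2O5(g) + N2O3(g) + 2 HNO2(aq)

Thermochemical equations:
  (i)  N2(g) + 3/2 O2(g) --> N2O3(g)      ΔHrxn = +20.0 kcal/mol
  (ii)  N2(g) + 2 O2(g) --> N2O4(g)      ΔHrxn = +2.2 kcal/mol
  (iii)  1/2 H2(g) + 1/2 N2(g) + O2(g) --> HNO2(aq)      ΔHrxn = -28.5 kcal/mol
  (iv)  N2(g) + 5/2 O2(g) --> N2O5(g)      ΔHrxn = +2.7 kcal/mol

ΔHrxn = -40.9 kcal/mol

(i) as written: +20.0 kcal/mol
(ii) reversed and × 3: (-3)·(+2.2) = -6.6 kcal/mol
(iii) × 2: (2)·(-28.5) = -57.0 kcal/mol
(iv) as written: +2.7 kcal/mol
ΔHrxn = (1)·(+20.0) + (-3)·(+2.2) + (2)·(-28.5) + (1)·(+2.7) = -40.9 kcal/mol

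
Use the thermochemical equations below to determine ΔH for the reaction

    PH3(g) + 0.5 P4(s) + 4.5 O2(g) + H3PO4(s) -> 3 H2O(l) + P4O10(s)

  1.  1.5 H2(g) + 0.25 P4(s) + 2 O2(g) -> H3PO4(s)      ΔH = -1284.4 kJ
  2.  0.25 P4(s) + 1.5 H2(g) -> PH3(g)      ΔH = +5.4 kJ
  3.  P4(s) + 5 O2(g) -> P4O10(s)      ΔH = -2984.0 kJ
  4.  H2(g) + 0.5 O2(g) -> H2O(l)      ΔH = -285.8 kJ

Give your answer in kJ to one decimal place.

ΔH = -2562.4 kJ

eq. 1 reversed (H3PO4(s) must end up as a reactant): +1284.4 kJ
eq. 2 reversed (reverse to put PH3(g) on the reactant side): -5.4 kJ
eq. 3 as written (P4O10(s) already on the product side): -2984.0 kJ
eq. 4 × 3 (×3 to match 3 H2O(l) in the target): (3)·(-285.8) = -857.4 kJ
By Hess's law, ΔH = (-1)·(-1284.4) + (-1)·(+5.4) + (1)·(-2984.0) + (3)·(-285.8) = -2562.4 kJ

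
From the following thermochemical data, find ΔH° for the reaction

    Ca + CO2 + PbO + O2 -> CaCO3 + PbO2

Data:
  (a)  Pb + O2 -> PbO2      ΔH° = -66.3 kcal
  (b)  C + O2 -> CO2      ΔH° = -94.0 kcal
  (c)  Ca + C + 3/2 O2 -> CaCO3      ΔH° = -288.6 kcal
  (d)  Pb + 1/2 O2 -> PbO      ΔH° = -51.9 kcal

ΔH° = -209.0 kcal

(a) as written (PbO2 already on the product side): -66.3 kcal
(b) reversed (CO2 must end up as a reactant): +94.0 kcal
(c) as written (CaCO3 already on the product side): -288.6 kcal
(d) reversed (reverse to put PbO on the reactant side): +51.9 kcal
ΔH° = (1)·(-66.3) + (-1)·(-94.0) + (1)·(-288.6) + (-1)·(-51.9) = -209.0 kcal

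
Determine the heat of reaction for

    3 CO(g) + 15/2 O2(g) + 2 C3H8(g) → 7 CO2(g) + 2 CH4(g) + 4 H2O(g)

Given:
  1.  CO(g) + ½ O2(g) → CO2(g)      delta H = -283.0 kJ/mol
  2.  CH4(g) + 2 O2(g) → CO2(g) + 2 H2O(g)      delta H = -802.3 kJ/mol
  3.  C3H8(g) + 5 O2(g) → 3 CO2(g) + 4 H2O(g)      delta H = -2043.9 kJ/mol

eq. 1 × 3 (×3 to match 3 CO(g) in the target): (3)·(-283.0) = -849.0 kJ/mol
eq. 2 reversed and × 2 (reverse to put CH4(g) on the product side; scale by 2 for the 2 CH4(g)): (-2)·(-802.3) = +1604.6 kJ/mol
eq. 3 × 2 (scale by 2 for the 2 C3H8(g)): (2)·(-2043.9) = -4087.8 kJ/mol
delta H = (-849.0) + (+1604.6) + (-4087.8) = -3332.2 kJ/mol

delta H = -3332.2 kJ/mol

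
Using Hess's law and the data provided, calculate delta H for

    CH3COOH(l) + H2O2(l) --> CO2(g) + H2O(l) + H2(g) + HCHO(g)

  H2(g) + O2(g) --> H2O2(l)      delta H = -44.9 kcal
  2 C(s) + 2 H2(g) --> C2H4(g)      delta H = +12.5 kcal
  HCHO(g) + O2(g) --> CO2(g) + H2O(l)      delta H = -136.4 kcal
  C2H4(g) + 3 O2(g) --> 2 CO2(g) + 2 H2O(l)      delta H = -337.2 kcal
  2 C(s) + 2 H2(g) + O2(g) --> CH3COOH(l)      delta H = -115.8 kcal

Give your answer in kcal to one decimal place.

delta H = -27.6 kcal

equation 1 reversed (reverse to put H2O2(l) on the reactant side): +44.9 kcal
equation 2 as written: +12.5 kcal
equation 3 reversed (HCHO(g) must end up as a product): +136.4 kcal
equation 4 as written: -337.2 kcal
equation 5 reversed (reverse to put CH3COOH(l) on the reactant side): +115.8 kcal
Combining the equations, delta H = (-1)·(-44.9) + (1)·(+12.5) + (-1)·(-136.4) + (1)·(-337.2) + (-1)·(-115.8) = -27.6 kcal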